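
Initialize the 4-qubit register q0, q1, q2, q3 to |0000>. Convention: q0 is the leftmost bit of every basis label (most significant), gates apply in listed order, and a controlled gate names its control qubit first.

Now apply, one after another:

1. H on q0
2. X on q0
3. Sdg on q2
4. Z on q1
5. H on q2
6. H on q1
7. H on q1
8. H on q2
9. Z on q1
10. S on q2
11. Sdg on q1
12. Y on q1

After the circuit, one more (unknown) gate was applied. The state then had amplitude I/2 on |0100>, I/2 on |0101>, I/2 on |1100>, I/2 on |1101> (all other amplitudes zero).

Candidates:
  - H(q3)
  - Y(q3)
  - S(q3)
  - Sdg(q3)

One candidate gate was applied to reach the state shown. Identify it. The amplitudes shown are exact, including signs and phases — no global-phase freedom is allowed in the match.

The applied gate was H(q3). Key observation: gates 3-10 undo each other exactly, leaving only the rest of the circuit to track.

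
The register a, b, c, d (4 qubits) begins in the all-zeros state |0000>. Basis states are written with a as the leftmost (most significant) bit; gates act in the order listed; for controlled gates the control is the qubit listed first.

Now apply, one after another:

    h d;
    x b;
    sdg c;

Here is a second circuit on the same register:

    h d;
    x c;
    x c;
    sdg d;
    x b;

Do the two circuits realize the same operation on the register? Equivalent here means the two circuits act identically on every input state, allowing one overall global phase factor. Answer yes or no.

No: there is an input state on which the two circuits produce genuinely different outputs (not merely differing by a phase).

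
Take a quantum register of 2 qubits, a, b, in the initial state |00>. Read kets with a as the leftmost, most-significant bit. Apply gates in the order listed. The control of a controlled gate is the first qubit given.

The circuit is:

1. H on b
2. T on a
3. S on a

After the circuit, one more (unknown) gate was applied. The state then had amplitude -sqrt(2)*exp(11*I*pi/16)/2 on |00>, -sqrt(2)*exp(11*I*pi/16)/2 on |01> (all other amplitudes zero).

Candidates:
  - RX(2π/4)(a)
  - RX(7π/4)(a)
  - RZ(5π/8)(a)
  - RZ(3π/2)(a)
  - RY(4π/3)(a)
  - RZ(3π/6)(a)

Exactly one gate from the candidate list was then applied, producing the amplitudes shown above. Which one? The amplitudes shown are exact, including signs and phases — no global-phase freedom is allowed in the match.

The applied gate was RZ(5π/8)(a).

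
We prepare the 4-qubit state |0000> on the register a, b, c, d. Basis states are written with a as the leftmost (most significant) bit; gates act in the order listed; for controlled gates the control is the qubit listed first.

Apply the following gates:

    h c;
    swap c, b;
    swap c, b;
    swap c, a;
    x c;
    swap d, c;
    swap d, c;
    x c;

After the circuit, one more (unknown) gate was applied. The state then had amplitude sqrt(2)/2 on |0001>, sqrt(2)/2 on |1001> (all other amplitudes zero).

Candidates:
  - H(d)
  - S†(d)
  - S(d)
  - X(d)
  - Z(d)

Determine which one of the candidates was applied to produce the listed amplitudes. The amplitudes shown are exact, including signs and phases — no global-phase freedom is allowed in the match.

It was X(d) that produced the state shown.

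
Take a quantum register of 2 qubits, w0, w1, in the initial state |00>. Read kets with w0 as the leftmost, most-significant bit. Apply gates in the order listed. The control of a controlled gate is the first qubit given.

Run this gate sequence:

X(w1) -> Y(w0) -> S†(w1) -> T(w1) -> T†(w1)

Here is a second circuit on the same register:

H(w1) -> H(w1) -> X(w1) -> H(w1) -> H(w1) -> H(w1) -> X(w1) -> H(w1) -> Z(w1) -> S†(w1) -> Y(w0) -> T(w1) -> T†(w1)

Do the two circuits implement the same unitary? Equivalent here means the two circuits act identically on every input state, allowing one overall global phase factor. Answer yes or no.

Yes, they are equivalent — the unitaries differ by at most a global phase.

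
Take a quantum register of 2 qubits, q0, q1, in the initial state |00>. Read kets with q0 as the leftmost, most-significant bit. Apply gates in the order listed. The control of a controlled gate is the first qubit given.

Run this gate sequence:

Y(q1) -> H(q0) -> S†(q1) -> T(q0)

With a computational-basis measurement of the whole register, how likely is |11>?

Outcome |11> occurs with probability 1/2.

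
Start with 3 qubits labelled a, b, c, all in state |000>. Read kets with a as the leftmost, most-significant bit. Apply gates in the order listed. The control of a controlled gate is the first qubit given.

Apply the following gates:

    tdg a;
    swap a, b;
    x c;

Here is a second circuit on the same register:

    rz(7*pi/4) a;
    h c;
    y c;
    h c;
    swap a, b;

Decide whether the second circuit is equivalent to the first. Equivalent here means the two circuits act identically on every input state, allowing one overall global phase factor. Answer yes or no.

No: there is an input state on which the two circuits produce genuinely different outputs (not merely differing by a phase).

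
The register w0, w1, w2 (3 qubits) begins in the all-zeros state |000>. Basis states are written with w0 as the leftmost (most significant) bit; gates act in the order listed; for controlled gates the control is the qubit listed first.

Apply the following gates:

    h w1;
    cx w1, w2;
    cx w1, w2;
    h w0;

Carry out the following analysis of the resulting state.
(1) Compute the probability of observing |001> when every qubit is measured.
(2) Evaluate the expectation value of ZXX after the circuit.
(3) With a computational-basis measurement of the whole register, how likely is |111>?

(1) Outcome |001> occurs with probability 0. Key observation: gates 2-3 undo each other exactly, leaving only the rest of the circuit to track.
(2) The expectation value of ZXX is 0.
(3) Outcome |111> occurs with probability 0.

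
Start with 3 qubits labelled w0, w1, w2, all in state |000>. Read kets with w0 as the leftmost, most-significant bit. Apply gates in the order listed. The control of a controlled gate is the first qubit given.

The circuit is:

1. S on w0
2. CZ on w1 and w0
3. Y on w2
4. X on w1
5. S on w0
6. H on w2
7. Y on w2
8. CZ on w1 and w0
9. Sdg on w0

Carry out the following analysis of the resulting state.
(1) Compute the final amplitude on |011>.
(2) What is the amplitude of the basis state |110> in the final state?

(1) |011> carries amplitude -sqrt(2)/2 in the final state.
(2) The final state's coefficient on |110> equals 0.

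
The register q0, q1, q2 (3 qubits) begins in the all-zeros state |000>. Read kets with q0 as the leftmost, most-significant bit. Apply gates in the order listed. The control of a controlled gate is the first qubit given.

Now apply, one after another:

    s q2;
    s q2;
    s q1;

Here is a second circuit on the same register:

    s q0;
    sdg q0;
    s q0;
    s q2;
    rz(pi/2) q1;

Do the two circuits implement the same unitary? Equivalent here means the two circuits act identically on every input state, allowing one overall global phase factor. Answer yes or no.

No, they are not equivalent — no single phase factor reconciles the two unitaries.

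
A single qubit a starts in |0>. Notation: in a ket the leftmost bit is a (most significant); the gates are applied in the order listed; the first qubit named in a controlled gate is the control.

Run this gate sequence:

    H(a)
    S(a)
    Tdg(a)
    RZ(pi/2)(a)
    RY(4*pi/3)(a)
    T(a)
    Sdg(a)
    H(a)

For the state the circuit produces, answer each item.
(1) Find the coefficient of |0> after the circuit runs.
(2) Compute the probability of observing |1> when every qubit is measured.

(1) |0> carries amplitude -sqrt(3)*I/2 - exp(I*pi/4)/4 + exp(3*I*pi/4)/4 in the final state.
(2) A full measurement returns |1> with probability 1/8.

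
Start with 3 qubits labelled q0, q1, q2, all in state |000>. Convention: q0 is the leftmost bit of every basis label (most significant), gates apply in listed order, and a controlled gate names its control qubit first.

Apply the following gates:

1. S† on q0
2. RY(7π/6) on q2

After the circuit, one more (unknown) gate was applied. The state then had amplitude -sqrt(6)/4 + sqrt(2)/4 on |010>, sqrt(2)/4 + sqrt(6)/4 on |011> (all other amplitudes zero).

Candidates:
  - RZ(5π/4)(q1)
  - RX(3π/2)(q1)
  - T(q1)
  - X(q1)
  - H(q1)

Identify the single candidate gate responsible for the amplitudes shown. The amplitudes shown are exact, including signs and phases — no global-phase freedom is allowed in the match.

The unique candidate consistent with the amplitudes is X(q1).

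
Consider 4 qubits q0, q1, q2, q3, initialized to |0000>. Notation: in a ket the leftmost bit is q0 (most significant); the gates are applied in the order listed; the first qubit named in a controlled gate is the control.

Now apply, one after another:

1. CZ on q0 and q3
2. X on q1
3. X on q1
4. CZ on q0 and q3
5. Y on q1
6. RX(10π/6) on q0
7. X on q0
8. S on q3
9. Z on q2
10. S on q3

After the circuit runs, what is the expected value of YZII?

The observable YZII averages to sqrt(3)/2. Key observation: steps 1-4 multiply out to the identity, so the circuit reduces to the remaining gates.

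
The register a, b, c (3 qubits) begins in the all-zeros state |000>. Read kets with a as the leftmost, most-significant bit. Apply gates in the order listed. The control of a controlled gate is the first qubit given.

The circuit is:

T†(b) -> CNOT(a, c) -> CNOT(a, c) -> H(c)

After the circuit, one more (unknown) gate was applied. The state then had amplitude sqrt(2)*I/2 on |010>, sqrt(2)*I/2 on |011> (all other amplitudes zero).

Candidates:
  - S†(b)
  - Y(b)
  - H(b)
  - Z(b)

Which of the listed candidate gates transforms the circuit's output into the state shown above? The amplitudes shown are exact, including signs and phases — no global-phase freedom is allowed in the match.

The unique candidate consistent with the amplitudes is Y(b). Key observation: gates 2-3 undo each other exactly, leaving only the rest of the circuit to track.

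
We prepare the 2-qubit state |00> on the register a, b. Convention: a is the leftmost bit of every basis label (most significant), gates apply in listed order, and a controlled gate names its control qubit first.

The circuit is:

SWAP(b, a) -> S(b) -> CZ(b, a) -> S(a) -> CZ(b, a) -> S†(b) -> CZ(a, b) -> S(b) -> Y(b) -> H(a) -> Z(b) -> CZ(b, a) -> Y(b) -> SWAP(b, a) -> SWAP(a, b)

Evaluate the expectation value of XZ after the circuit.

The observable XZ averages to -1.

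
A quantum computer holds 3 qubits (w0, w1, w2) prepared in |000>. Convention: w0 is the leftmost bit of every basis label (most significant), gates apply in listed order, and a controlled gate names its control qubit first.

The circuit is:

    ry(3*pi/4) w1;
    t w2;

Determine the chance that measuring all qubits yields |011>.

A full measurement returns |011> with probability 0.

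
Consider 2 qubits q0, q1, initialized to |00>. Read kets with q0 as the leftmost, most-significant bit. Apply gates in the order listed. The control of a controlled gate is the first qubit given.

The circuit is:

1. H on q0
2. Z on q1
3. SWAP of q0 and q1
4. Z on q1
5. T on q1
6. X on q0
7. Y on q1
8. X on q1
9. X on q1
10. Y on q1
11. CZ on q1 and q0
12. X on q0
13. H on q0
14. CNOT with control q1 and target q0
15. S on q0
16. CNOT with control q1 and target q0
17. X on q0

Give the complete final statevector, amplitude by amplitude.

The resulting statevector has amplitude I/2 on |00>, exp(I*pi/4)/2 on |01>, 1/2 on |10>, exp(3*I*pi/4)/2 on |11>.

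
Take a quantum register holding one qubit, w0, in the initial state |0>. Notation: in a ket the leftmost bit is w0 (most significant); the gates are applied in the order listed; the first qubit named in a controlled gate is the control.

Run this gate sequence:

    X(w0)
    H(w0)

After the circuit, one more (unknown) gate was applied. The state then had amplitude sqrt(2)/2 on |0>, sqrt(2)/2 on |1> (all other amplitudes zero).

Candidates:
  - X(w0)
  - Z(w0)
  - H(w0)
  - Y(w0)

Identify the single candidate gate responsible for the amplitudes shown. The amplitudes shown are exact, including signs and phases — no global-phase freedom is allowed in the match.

The unique candidate consistent with the amplitudes is Z(w0).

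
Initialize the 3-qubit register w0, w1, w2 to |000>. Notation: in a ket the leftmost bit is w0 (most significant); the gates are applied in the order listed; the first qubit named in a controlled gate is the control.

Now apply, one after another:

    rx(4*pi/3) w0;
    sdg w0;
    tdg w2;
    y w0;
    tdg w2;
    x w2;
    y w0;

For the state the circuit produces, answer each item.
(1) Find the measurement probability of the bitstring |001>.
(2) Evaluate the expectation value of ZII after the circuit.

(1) A full measurement returns |001> with probability 1/4.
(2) The observable ZII averages to -1/2.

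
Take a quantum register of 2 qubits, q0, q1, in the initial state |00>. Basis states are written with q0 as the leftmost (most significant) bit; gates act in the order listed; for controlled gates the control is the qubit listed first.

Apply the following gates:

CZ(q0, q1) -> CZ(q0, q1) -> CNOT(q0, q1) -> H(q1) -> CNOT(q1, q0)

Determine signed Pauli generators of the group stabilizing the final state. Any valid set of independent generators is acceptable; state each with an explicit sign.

One valid set of independent stabilizer generators is +XX, +ZZ (any independent generating set of the same group is equally correct).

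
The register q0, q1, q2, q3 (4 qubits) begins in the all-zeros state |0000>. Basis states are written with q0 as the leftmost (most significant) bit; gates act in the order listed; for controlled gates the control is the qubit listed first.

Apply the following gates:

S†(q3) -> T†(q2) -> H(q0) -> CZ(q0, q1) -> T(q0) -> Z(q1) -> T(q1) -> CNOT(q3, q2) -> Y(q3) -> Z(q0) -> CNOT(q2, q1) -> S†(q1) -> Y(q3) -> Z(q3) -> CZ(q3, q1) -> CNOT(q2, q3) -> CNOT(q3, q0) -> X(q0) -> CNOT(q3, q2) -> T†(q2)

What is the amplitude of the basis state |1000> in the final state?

|1000> carries amplitude sqrt(2)/2 in the final state.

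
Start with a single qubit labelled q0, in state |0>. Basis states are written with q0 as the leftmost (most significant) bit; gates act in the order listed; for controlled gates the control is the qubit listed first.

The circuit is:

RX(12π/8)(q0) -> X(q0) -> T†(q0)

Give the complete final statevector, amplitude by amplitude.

After the circuit, the state carries amplitude -sqrt(2)*I/2 on |0>, sqrt(2)*exp(3*I*pi/4)/2 on |1>.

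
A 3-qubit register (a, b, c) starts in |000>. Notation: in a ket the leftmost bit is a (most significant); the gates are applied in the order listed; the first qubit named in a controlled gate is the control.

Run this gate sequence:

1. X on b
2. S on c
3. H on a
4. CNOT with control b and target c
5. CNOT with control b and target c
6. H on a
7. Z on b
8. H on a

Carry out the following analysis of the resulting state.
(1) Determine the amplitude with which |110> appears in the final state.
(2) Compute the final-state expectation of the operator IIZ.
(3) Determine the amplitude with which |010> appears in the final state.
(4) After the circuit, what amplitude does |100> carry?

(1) |110> carries amplitude -sqrt(2)/2 in the final state.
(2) The observable IIZ averages to 1.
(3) |010> carries amplitude -sqrt(2)/2 in the final state.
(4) |100> carries amplitude 0 in the final state.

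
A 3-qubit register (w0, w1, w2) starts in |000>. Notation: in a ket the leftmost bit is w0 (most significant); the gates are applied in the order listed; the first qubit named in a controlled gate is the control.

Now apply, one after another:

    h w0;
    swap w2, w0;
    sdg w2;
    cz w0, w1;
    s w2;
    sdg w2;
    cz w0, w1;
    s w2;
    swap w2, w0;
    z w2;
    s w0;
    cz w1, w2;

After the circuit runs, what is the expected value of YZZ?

In the final state, YZZ has expectation 1.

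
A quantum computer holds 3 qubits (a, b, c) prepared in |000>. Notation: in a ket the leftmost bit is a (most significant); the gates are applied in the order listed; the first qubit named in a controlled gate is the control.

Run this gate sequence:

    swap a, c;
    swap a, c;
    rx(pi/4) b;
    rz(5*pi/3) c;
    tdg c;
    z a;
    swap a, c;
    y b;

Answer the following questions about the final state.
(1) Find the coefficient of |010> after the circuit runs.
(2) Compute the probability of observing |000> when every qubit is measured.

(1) |010> carries amplitude -sqrt(sqrt(2) + 2)*exp(2*I*pi/3)/2 in the final state.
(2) Outcome |000> occurs with probability 1/2 - sqrt(2)/4.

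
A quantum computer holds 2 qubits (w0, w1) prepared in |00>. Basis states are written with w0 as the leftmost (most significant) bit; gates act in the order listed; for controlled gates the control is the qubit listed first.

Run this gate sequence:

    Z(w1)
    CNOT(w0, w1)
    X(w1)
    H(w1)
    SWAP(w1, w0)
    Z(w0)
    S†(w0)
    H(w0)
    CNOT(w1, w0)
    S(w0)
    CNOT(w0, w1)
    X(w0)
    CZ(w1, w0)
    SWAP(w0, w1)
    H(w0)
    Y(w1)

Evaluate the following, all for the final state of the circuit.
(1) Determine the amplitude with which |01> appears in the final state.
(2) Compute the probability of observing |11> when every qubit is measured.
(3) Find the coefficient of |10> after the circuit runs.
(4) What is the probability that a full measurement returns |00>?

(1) The amplitude on |01> is sqrt(2)*(-1 - I)/4.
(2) The probability of measuring |11> is 1/4.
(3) The final state's coefficient on |10> equals sqrt(2)*(-1 - I)/4.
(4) A full measurement returns |00> with probability 1/4.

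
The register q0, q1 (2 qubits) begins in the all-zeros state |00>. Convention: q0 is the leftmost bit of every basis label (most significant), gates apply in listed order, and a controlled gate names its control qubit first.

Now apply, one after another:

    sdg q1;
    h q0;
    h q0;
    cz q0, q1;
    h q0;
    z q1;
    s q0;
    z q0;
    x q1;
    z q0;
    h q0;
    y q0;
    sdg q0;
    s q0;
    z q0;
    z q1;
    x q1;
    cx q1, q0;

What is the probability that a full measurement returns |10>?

The probability of measuring |10> is 1/2. Key observation: gates 2-3 undo each other exactly, leaving only the rest of the circuit to track.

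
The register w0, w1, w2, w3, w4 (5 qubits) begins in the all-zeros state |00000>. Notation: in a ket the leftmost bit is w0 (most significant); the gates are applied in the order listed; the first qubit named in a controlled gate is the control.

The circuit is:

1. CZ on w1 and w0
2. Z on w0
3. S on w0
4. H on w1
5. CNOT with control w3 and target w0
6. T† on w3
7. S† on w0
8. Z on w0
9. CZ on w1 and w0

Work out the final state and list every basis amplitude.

The final amplitudes are sqrt(2)/2 on |00000>, sqrt(2)/2 on |01000>, and 0 on every other basis state.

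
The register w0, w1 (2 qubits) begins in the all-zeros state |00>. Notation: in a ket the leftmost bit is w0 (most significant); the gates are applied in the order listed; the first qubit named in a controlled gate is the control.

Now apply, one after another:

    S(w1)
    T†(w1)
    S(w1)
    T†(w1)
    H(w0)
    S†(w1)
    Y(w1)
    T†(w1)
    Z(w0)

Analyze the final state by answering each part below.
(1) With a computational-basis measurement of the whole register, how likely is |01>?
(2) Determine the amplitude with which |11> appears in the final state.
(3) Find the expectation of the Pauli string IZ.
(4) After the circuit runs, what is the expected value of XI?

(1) Outcome |01> occurs with probability 1/2.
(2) |11> carries amplitude -sqrt(2)*exp(I*pi/4)/2 in the final state.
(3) In the final state, IZ has expectation -1.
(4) In the final state, XI has expectation -1.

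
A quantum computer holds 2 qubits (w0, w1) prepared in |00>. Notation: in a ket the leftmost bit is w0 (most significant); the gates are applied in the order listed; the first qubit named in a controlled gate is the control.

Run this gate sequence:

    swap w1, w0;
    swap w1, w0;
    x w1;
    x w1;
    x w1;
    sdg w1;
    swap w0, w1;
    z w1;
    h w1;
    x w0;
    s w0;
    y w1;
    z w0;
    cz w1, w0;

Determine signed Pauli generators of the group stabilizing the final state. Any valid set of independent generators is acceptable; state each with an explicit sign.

The final state is stabilized by the group generated by -IX, +ZI; other independent generating sets are equally valid. Key observation: gates 3-4 undo each other exactly, leaving only the rest of the circuit to track.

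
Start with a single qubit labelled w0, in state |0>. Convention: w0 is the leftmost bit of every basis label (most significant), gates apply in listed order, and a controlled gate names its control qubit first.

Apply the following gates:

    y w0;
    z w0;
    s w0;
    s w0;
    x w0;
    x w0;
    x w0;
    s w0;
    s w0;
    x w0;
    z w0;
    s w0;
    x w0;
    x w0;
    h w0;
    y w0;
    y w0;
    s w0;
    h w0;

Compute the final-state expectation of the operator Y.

In the final state, Y has expectation 1.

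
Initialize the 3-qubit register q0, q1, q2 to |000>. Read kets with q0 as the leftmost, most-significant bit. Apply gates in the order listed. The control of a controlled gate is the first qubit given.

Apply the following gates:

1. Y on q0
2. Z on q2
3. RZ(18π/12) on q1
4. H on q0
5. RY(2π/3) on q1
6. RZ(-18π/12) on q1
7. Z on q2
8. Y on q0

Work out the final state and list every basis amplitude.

The resulting statevector has amplitude -sqrt(2)/4 on |000>, 0 on |001>, -sqrt(6)*I/4 on |010>, 0 on |011>, -sqrt(2)/4 on |100>, 0 on |101>, -sqrt(6)*I/4 on |110>, 0 on |111>.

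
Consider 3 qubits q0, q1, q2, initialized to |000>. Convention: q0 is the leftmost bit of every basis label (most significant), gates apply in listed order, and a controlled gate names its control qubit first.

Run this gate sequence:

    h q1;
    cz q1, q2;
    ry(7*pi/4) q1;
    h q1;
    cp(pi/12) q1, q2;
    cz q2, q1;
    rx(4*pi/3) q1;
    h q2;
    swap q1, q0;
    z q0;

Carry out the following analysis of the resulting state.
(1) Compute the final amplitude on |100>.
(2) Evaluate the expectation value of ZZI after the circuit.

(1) The final state's coefficient on |100> equals -sqrt(4 - 2*sqrt(2))/8 - I*sqrt(6*sqrt(2) + 12)/8.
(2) The expectation value of ZZI is -sqrt(2)/4.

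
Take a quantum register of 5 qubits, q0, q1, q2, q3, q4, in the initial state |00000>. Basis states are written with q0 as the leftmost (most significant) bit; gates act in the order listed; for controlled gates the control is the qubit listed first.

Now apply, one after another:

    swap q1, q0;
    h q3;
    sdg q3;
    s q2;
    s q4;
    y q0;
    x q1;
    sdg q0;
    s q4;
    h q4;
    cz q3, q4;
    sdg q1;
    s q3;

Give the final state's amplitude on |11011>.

The final state's coefficient on |11011> equals I/2.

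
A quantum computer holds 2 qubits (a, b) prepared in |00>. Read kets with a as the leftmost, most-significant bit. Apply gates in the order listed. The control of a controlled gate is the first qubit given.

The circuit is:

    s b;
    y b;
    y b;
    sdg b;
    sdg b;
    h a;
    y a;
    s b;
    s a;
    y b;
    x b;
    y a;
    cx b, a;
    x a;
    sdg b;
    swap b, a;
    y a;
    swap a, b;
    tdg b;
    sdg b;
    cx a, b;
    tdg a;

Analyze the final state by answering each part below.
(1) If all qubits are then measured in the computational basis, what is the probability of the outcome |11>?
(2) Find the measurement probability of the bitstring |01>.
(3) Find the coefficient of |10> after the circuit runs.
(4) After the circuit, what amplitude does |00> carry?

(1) Outcome |11> occurs with probability 0. Key observation: the block from step 1 through step 4 cancels to the identity and can be dropped.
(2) Outcome |01> occurs with probability 1/2.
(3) |10> carries amplitude sqrt(2)*I/2 in the final state.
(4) The final state's coefficient on |00> equals 0.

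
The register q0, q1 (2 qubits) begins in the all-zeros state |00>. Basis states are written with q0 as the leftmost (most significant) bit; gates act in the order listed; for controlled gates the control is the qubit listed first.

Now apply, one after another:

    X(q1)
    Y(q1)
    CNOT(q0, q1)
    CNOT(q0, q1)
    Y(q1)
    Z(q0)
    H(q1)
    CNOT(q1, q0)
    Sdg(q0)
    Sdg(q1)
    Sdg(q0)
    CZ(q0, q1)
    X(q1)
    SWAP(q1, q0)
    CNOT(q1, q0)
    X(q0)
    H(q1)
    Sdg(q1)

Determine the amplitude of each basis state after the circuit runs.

The final amplitudes are 1/2 + I/2 on |00>, -1/2 - I/2 on |01>, 0 on |10>, 0 on |11>. Key observation: gates 2-5 undo each other exactly, leaving only the rest of the circuit to track.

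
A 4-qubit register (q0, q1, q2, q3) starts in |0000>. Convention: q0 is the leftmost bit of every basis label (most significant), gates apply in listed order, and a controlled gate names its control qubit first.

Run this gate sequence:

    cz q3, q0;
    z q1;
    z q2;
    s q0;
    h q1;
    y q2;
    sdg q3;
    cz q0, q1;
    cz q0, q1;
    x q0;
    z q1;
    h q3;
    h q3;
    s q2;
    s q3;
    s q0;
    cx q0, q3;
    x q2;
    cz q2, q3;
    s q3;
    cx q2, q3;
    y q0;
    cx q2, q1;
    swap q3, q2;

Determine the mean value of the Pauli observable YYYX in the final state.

In the final state, YYYX has expectation 0.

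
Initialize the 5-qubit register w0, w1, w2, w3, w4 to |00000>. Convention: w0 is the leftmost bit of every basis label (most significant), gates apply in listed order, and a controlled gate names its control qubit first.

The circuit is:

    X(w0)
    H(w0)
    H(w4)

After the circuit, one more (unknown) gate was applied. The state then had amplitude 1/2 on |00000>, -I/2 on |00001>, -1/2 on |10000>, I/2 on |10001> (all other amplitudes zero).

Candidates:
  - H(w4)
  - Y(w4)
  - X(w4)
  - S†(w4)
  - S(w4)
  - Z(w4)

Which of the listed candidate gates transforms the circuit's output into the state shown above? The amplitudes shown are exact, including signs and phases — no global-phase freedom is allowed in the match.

The unique candidate consistent with the amplitudes is S†(w4).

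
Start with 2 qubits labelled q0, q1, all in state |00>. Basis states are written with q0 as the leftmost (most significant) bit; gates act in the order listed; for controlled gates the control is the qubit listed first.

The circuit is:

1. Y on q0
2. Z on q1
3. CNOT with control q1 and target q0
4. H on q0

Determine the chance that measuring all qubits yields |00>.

A full measurement returns |00> with probability 1/2.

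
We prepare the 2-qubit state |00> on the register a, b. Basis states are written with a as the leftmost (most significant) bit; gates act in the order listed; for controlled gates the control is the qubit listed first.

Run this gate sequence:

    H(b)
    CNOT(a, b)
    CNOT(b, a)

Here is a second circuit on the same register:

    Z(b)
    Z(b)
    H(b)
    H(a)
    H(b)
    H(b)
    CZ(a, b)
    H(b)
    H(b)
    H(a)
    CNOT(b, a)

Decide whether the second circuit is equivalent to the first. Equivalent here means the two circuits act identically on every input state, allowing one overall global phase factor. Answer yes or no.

No: there is an input state on which the two circuits produce genuinely different outputs (not merely differing by a phase).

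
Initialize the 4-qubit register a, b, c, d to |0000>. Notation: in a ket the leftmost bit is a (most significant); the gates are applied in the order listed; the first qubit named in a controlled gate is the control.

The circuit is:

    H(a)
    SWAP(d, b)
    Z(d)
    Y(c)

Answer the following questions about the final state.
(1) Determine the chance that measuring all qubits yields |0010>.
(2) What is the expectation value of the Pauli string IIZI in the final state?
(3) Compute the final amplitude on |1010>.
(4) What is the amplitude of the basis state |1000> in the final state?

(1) Outcome |0010> occurs with probability 1/2.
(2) In the final state, IIZI has expectation -1.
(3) The amplitude on |1010> is sqrt(2)*I/2.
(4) |1000> carries amplitude 0 in the final state.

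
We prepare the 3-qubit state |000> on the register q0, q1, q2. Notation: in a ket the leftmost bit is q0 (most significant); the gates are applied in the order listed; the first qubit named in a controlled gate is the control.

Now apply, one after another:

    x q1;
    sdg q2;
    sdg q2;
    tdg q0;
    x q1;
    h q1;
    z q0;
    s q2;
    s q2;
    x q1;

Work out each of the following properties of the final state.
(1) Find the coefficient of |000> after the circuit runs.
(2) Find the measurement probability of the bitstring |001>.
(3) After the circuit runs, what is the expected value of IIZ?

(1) The final state's coefficient on |000> equals sqrt(2)/2.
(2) Outcome |001> occurs with probability 0.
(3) In the final state, IIZ has expectation 1.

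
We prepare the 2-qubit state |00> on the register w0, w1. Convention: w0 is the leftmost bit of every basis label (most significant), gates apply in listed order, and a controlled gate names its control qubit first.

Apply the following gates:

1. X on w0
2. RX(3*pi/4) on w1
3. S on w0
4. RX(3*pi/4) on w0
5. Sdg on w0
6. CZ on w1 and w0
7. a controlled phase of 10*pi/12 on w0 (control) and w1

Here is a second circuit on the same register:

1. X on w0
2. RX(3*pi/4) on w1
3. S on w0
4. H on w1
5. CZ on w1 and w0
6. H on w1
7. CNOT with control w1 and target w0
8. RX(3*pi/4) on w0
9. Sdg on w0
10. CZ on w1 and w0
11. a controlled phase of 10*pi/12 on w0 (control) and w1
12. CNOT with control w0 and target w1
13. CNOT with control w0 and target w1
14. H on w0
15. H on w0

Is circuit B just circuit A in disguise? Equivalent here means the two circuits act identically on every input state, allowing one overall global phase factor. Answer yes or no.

No — the two circuits implement different unitaries, even allowing a global phase.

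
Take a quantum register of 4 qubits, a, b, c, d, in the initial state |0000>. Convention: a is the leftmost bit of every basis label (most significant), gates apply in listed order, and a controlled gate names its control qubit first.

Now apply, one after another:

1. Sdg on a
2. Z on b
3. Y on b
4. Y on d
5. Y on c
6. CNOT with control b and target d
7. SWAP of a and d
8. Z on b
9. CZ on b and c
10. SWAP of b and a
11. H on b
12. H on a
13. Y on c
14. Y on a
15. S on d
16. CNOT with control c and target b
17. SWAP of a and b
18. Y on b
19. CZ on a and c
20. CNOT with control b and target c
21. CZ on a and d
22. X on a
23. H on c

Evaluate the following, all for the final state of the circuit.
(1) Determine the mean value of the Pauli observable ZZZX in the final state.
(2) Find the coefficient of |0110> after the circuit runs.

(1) In the final state, ZZZX has expectation 0.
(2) The final state's coefficient on |0110> equals -sqrt(2)/4.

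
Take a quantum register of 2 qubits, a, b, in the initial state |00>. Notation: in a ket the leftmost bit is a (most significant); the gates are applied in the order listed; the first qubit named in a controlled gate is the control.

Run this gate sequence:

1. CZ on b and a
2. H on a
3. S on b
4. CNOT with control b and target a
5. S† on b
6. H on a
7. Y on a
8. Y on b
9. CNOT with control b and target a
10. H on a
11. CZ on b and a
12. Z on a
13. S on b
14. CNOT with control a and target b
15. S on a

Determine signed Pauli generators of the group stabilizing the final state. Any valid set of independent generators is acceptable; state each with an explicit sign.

The stabilizer group can be generated by -XY, -ZZ, among other valid generating sets.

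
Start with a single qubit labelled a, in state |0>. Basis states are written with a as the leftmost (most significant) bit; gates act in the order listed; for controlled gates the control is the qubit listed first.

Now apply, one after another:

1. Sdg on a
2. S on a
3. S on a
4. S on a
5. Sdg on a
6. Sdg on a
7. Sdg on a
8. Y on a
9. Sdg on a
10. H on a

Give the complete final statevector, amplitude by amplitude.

The resulting statevector has amplitude sqrt(2)/2 on |0>, -sqrt(2)/2 on |1>. Key observation: the block from step 2 through step 7 cancels to the identity and can be dropped.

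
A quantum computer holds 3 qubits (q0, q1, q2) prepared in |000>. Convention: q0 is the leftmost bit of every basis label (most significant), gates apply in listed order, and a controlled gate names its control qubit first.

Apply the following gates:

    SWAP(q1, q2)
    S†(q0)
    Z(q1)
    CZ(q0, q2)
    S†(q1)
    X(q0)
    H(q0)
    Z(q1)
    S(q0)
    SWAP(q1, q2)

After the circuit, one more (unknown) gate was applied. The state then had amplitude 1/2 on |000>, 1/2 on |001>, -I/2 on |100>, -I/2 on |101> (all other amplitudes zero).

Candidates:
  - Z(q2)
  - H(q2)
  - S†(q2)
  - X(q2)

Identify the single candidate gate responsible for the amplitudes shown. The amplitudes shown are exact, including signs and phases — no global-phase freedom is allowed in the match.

The unique candidate consistent with the amplitudes is H(q2).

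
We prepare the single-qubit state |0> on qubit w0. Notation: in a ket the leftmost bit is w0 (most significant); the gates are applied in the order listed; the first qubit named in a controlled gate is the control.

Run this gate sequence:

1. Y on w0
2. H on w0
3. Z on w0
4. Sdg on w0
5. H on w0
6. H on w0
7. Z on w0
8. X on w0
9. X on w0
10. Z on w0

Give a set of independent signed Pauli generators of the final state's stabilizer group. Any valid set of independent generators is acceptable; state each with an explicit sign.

One valid set of independent stabilizer generators is -Y (any independent generating set of the same group is equally correct).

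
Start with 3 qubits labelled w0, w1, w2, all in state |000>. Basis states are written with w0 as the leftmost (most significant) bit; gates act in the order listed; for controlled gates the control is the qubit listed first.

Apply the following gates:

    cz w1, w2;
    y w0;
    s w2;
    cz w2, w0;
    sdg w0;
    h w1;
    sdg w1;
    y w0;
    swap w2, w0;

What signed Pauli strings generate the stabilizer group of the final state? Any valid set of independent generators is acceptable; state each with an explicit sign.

One valid set of independent stabilizer generators is -IYI, +ZII, +IIZ (any independent generating set of the same group is equally correct).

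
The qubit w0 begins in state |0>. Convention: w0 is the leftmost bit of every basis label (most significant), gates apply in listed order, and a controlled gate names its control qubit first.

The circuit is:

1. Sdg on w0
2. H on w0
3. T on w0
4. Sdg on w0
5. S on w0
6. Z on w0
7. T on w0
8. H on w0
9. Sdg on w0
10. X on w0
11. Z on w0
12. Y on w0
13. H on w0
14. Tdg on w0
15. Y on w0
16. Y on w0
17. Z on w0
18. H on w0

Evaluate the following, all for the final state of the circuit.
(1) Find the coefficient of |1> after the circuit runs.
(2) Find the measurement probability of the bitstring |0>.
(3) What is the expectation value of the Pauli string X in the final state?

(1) |1> carries amplitude 1/2 + I/2 in the final state.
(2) A full measurement returns |0> with probability 1/2.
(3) The observable X averages to 1.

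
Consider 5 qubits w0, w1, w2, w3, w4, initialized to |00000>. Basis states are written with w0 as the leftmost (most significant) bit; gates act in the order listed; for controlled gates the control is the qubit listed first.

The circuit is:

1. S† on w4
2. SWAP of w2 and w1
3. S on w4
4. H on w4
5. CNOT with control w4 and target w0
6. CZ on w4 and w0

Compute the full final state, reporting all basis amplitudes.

The final amplitudes are sqrt(2)/2 on |00000>, -sqrt(2)/2 on |10001>, and 0 on every other basis state.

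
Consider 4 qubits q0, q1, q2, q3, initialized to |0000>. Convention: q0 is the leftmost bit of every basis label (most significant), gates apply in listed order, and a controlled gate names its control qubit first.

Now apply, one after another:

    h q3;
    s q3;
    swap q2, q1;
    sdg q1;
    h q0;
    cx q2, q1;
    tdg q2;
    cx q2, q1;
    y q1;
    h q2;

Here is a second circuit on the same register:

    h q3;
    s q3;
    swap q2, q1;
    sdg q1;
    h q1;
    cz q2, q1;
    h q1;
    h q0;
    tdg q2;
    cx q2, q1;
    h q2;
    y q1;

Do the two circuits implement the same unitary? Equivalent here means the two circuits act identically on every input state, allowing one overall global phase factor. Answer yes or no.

Yes — the two circuits implement the same unitary up to a global phase.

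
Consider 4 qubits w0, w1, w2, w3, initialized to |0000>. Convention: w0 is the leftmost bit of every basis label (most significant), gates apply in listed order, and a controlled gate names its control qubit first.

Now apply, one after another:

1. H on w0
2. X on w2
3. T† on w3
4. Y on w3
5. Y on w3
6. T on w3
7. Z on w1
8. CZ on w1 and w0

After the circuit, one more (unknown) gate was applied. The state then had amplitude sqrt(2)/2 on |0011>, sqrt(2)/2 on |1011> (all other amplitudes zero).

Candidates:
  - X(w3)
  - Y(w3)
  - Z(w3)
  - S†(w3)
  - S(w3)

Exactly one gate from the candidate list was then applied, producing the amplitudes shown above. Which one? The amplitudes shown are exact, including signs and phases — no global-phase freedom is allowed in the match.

It was X(w3) that produced the state shown. Key observation: the block from step 3 through step 6 cancels to the identity and can be dropped.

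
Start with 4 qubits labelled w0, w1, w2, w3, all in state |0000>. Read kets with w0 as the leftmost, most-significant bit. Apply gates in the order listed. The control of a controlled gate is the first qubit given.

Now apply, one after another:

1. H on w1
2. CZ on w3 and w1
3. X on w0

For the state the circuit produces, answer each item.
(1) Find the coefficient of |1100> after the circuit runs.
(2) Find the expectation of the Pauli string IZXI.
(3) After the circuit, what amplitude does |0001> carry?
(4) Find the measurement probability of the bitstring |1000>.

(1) |1100> carries amplitude sqrt(2)/2 in the final state.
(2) In the final state, IZXI has expectation 0.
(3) The final state's coefficient on |0001> equals 0.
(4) The probability of measuring |1000> is 1/2.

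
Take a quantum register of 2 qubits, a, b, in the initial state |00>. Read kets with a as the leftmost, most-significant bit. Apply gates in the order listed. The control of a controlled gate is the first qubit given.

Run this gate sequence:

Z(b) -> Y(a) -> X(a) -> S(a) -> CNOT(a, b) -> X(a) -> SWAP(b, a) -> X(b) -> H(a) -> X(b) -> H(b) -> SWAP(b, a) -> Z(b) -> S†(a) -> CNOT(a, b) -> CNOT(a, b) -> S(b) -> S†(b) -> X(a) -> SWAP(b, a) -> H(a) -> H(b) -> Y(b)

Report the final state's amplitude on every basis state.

The resulting statevector has amplitude 0 on |00>, 0 on |01>, -1/2 + I/2 on |10>, -1/2 - I/2 on |11>.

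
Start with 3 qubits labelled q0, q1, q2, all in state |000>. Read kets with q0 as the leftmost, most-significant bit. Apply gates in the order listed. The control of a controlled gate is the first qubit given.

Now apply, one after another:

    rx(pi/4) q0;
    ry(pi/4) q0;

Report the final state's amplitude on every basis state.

The final amplitudes are (1 - I)*(sqrt(2) + 2*I)/4 on |000>, sqrt(2)*(1 - I)/4 on |100>, and 0 on every other basis state.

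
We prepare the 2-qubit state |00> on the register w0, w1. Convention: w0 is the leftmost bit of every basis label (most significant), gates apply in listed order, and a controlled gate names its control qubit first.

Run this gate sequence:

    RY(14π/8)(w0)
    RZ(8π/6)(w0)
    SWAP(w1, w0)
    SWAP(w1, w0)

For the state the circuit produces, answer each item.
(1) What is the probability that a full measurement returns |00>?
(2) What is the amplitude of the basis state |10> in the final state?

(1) Outcome |00> occurs with probability sqrt(2)/4 + 1/2. Key observation: gates 3-4 undo each other exactly, leaving only the rest of the circuit to track.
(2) The amplitude on |10> is sqrt(2 - sqrt(2))*exp(2*I*pi/3)/2.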